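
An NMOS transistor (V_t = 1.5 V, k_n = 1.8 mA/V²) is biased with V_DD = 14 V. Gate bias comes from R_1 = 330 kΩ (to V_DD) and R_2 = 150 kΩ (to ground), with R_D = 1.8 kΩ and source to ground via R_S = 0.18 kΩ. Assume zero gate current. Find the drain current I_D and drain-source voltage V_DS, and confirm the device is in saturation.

V_G = V_DD·R_2/(R_1+R_2) = 14×150/480 = 4.38 V.
Assume saturation: I_D = (k_n/2)(V_GS − V_t)² with V_GS = V_G − I_D·R_S = 4.38 − 0.18·I_D.
Substituting gives 0.0292·I_D² − 1.93·I_D + 7.44 = 0, with roots I_D = 4.11 or 62.1 mA.
The root I_D = 62.1 mA gives V_GS = -6.81 V ≤ V_t, so take I_D = 4.11 mA.
Then V_GS = 3.64 V and V_DS = V_DD − I_D(R_D+R_S) = 14 − 4.11×1.98 = 5.87 V.
Saturation requires V_DS ≥ V_GS − V_t = 2.14 V; 5.87 ≥ 2.14 ✓.

I_D ≈ 4.1 mA, V_DS ≈ 5.9 V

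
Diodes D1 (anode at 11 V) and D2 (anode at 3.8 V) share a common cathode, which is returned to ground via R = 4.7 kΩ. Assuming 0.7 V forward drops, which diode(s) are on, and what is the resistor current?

Assume both conduct. Then node N would need to be at both 11−0.7 = 10.3 V and 3.8−0.7 = 3.1 V, which is impossible.
Assume only D1 conducts: V_N = 11 − 0.7 = 10.3 V, so I_R = 10.3/4.7 = 2.19 mA.
Check D2: its anode-to-cathode voltage is 3.8 − 10.3 = -6.5 V < 0.7 V, so it is off. The assumption is consistent.

Only D1 conducts; I_R ≈ 2.2 mA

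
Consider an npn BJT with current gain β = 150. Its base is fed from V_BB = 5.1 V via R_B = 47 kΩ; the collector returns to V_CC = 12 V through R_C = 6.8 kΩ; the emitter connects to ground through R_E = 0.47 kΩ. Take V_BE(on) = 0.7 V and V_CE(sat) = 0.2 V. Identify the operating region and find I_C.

saturation; I_C ≈ 1.6 mA

Assume active: I_B = (5.1 − 0.7)/(47 + 151×0.47) = 0.0373 mA, I_C = β·I_B = 5.59 mA.
Then V_CE = 12 − 5.59×6.8 − 5.63×0.47 = -28.7 V < 0.2 V — the active assumption fails.
Re-solve with V_CE = 0.2 V. KCL at the emitter: V_E/R_E = (V_BB−0.7−V_E)/R_B + (V_CC−0.2−V_E)/R_C, giving V_E = 0.797 V.
I_C = (V_CC − 0.2 − V_E)/R_C = (11.8 − 0.797)/6.8 = 1.62 mA.
Check: I_B = (4.4 − 0.797)/47 = 0.0767 mA, and β·I_B = 11.5 mA > I_C, confirming saturation.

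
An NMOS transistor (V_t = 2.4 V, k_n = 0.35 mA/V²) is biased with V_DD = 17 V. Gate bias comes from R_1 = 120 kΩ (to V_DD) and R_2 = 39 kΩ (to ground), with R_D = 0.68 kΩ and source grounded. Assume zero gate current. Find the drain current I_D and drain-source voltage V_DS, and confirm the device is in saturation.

I_D ≈ 0.55 mA, V_DS ≈ 17 V

V_G = V_DD·R_2/(R_1+R_2) = 17×39/159 = 4.17 V. With the source grounded, V_GS = V_G = 4.17 V.
Assume saturation: I_D = (k_n/2)(V_GS − V_t)² = (0.35/2)×(4.17 − 2.4)² = 0.175×1.77² = 0.548 mA.
V_DS = V_DD − I_D·R_D = 17 − 0.548×0.68 = 16.6 V.
Saturation requires V_DS ≥ V_GS − V_t = 1.77 V; 16.6 ≥ 1.77 ✓.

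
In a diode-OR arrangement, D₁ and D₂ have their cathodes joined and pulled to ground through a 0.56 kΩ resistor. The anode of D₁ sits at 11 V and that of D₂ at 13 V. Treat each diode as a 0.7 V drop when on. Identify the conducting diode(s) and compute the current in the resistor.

Only D₂ conducts; I_R ≈ 22 mA

Assume both conduct. Then node N would need to be at both 11−0.7 = 10.3 V and 13−0.7 = 12.3 V, which is impossible.
Assume only D₂ conducts: V_N = 13 − 0.7 = 12.3 V, so I_R = 12.3/0.56 = 22 mA.
Check D₁: its anode-to-cathode voltage is 11 − 12.3 = -1.3 V < 0.7 V, so it is off. The assumption is consistent.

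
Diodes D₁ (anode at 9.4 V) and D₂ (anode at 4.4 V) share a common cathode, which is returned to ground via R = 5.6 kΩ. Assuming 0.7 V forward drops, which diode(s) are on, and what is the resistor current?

Assume both conduct. Then node N would need to be at both 9.4−0.7 = 8.7 V and 4.4−0.7 = 3.7 V, which is impossible.
Assume only D₁ conducts: V_N = 9.4 − 0.7 = 8.7 V, so I_R = 8.7/5.6 = 1.55 mA.
Check D₂: its anode-to-cathode voltage is 4.4 − 8.7 = -4.3 V < 0.7 V, so it is off. The assumption is consistent.

Only D₁ conducts; I_R ≈ 1.6 mA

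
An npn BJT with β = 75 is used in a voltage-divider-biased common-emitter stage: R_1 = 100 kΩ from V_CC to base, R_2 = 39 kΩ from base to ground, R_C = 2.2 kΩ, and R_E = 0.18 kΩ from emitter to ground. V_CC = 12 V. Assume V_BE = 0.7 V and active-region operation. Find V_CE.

V_CE ≈ 0.58 V

Thevenize the base divider: V_Th = V_CC·R_2/(R_1+R_2) = 12×39/139 = 3.37 V, R_Th = R_1‖R_2 = 28.1 kΩ.
Base-emitter loop: V_Th = I_B·R_Th + V_BE + (β+1)I_B·R_E, so I_B = (3.37 − 0.7) / (28.1 + 76×0.18) = 0.0639 mA.
I_C = β·I_B = 75×0.0639 = 4.79 mA, and I_E = (β+1)I_B = 4.86 mA.
V_CE = V_CC − I_C·R_C − I_E·R_E = 12 − 4.79×2.2 − 4.86×0.18 = 0.583 V.
V_CE = 0.583 V > 0.2 V confirms active-region operation.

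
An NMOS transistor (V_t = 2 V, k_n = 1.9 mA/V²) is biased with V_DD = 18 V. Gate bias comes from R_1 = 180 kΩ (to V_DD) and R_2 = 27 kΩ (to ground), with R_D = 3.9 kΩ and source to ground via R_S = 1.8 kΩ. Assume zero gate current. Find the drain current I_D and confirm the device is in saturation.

V_G = V_DD·R_2/(R_1+R_2) = 18×27/207 = 2.35 V.
Assume saturation: I_D = (k_n/2)(V_GS − V_t)² with V_GS = V_G − I_D·R_S = 2.35 − 1.8·I_D.
Substituting gives 3.08·I_D² − 2.19·I_D + 0.115 = 0, with roots I_D = 0.0571 or 0.654 mA.
The root I_D = 0.654 mA gives V_GS = 1.17 V ≤ V_t, so take I_D = 0.0571 mA.
Then V_GS = 2.25 V and V_DS = V_DD − I_D(R_D+R_S) = 18 − 0.0571×5.7 = 17.7 V.
Saturation requires V_DS ≥ V_GS − V_t = 0.245 V; 17.7 ≥ 0.245 ✓.

I_D ≈ 0.057 mA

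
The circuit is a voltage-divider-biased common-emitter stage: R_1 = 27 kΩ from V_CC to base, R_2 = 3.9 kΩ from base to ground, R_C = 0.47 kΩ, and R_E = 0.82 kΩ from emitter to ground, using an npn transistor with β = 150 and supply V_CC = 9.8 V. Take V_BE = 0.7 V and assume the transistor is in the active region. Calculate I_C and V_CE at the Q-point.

I_C ≈ 0.63 mA, V_CE ≈ 9 V

Thevenize the base divider: V_Th = V_CC·R_2/(R_1+R_2) = 9.8×3.9/30.9 = 1.24 V, R_Th = R_1‖R_2 = 3.41 kΩ.
Base-emitter loop: V_Th = I_B·R_Th + V_BE + (β+1)I_B·R_E, so I_B = (1.24 − 0.7) / (3.41 + 151×0.82) = 0.00422 mA.
I_C = β·I_B = 150×0.00422 = 0.633 mA, and I_E = (β+1)I_B = 0.637 mA.
V_CE = V_CC − I_C·R_C − I_E·R_E = 9.8 − 0.633×0.47 − 0.637×0.82 = 8.98 V.
V_CE = 8.98 V > 0.2 V confirms active-region operation.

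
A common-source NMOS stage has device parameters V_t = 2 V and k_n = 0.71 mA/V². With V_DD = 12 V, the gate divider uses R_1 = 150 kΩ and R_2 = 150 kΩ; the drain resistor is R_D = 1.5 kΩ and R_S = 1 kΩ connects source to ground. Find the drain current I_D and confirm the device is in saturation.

I_D ≈ 1.8 mA

V_G = V_DD·R_2/(R_1+R_2) = 12×150/300 = 6 V.
Assume saturation: I_D = (k_n/2)(V_GS − V_t)² with V_GS = V_G − I_D·R_S = 6 − 1·I_D.
Substituting gives 0.355·I_D² − 3.84·I_D + 5.68 = 0, with roots I_D = 1.77 or 9.05 mA.
The root I_D = 9.05 mA gives V_GS = -3.05 V ≤ V_t, so take I_D = 1.77 mA.
Then V_GS = 4.23 V and V_DS = V_DD − I_D(R_D+R_S) = 12 − 1.77×2.5 = 7.58 V.
Saturation requires V_DS ≥ V_GS − V_t = 2.23 V; 7.58 ≥ 2.23 ✓.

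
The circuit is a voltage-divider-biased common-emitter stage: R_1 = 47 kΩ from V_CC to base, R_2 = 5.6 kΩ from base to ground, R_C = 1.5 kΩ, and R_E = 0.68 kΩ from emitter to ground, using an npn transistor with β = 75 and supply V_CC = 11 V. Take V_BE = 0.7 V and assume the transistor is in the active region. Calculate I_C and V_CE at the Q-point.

Thevenize the base divider: V_Th = V_CC·R_2/(R_1+R_2) = 11×5.6/52.6 = 1.17 V, R_Th = R_1‖R_2 = 5 kΩ.
Base-emitter loop: V_Th = I_B·R_Th + V_BE + (β+1)I_B·R_E, so I_B = (1.17 − 0.7) / (5 + 76×0.68) = 0.00831 mA.
I_C = β·I_B = 75×0.00831 = 0.623 mA, and I_E = (β+1)I_B = 0.632 mA.
V_CE = V_CC − I_C·R_C − I_E·R_E = 11 − 0.623×1.5 − 0.632×0.68 = 9.64 V.
V_CE = 9.64 V > 0.2 V confirms active-region operation.

I_C ≈ 0.62 mA, V_CE ≈ 9.6 V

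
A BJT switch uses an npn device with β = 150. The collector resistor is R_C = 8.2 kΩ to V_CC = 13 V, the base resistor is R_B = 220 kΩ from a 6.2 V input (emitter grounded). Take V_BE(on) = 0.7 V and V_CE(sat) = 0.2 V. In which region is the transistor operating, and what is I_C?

Assume active: I_B = (6.2 − 0.7)/220 = 0.025 mA, giving I_C = β·I_B = 3.75 mA.
But then V_CE = 13 − 3.75×8.2 = -17.7 V < V_CE(sat) = 0.2 V — impossible in the active region.
So the transistor is saturated. With V_CE = 0.2 V, I_C = (V_CC − 0.2)/R_C = 12.8/8.2 = 1.56 mA.
Check: β·I_B = 3.75 mA > I_C = 1.56 mA, confirming saturation.

saturation; I_C ≈ 1.6 mA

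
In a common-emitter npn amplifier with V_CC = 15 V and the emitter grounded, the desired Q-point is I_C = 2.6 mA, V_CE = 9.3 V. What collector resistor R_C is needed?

R_C ≈ 2.2 kΩ

Collector loop: V_CC = I_C·R_C + V_CE.
R_C = (V_CC − V_CE)/I_C = (15 − 9.3)/2.6 = 2.19 kΩ.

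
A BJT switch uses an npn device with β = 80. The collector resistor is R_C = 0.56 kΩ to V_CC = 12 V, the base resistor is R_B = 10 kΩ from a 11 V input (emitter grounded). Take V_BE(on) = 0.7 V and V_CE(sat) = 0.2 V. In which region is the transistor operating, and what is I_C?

saturation; I_C ≈ 21 mA

Assume active: I_B = (11 − 0.7)/10 = 1.03 mA, giving I_C = β·I_B = 82.4 mA.
But then V_CE = 12 − 82.4×0.56 = -34.1 V < V_CE(sat) = 0.2 V — impossible in the active region.
So the transistor is saturated. With V_CE = 0.2 V, I_C = (V_CC − 0.2)/R_C = 11.8/0.56 = 21.1 mA.
Check: β·I_B = 82.4 mA > I_C = 21.1 mA, confirming saturation.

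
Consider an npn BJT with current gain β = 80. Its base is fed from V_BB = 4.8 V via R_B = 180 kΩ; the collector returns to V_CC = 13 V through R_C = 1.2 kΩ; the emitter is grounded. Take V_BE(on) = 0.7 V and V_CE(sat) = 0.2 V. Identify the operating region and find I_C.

active; I_C ≈ 1.8 mA

Assume active. Base-emitter loop: I_B = (V_BB − V_BE)/R_B = (4.8 − 0.7)/180 = 0.0228 mA.
I_C = β·I_B = 80×0.0228 = 1.82 mA.
V_CE = V_CC − I_C·R_C = 13 − 1.82×1.2 = 10.8 V > V_CE(sat), so the active-region assumption holds.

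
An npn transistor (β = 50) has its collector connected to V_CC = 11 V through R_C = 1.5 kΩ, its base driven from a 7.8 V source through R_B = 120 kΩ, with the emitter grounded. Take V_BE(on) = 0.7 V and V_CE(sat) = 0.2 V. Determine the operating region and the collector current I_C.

Assume active. Base-emitter loop: I_B = (V_BB − V_BE)/R_B = (7.8 − 0.7)/120 = 0.0592 mA.
I_C = β·I_B = 50×0.0592 = 2.96 mA.
V_CE = V_CC − I_C·R_C = 11 − 2.96×1.5 = 6.56 V > V_CE(sat), so the active-region assumption holds.

active; I_C ≈ 3 mA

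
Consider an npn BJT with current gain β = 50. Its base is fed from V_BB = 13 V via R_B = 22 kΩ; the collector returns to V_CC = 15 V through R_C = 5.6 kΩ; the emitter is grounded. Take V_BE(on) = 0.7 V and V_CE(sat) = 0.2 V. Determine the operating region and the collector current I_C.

saturation; I_C ≈ 2.6 mA

Assume active: I_B = (13 − 0.7)/22 = 0.559 mA, giving I_C = β·I_B = 28 mA.
But then V_CE = 15 − 28×5.6 = -142 V < V_CE(sat) = 0.2 V — impossible in the active region.
So the transistor is saturated. With V_CE = 0.2 V, I_C = (V_CC − 0.2)/R_C = 14.8/5.6 = 2.64 mA.
Check: β·I_B = 28 mA > I_C = 2.64 mA, confirming saturation.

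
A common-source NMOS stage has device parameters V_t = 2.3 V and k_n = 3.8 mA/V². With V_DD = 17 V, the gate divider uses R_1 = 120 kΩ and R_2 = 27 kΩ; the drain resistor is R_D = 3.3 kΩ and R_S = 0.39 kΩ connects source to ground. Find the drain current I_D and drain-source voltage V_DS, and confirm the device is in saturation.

V_G = V_DD·R_2/(R_1+R_2) = 17×27/147 = 3.12 V.
Assume saturation: I_D = (k_n/2)(V_GS − V_t)² with V_GS = V_G − I_D·R_S = 3.12 − 0.39·I_D.
Substituting gives 0.289·I_D² − 2.22·I_D + 1.29 = 0, with roots I_D = 0.631 or 7.05 mA.
The root I_D = 7.05 mA gives V_GS = 0.374 V ≤ V_t, so take I_D = 0.631 mA.
Then V_GS = 2.88 V and V_DS = V_DD − I_D(R_D+R_S) = 17 − 0.631×3.69 = 14.7 V.
Saturation requires V_DS ≥ V_GS − V_t = 0.576 V; 14.7 ≥ 0.576 ✓.

I_D ≈ 0.63 mA, V_DS ≈ 15 V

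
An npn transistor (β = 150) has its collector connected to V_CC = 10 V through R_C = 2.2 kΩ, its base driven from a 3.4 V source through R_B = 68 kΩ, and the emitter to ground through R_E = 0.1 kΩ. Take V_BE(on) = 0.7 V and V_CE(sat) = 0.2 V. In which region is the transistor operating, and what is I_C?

Assume active: I_B = (3.4 − 0.7)/(68 + 151×0.1) = 0.0325 mA, I_C = β·I_B = 4.87 mA.
Then V_CE = 10 − 4.87×2.2 − 4.91×0.1 = -1.21 V < 0.2 V — the active assumption fails.
Re-solve with V_CE = 0.2 V. KCL at the emitter: V_E/R_E = (V_BB−0.7−V_E)/R_B + (V_CC−0.2−V_E)/R_C, giving V_E = 0.429 V.
I_C = (V_CC − 0.2 − V_E)/R_C = (9.8 − 0.429)/2.2 = 4.26 mA.
Check: I_B = (2.7 − 0.429)/68 = 0.0334 mA, and β·I_B = 5.01 mA > I_C, confirming saturation.

saturation; I_C ≈ 4.3 mA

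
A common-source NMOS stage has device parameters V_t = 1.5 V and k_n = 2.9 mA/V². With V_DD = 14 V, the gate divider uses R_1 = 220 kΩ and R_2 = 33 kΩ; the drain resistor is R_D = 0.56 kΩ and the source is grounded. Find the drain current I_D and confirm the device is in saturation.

I_D ≈ 0.15 mA

V_G = V_DD·R_2/(R_1+R_2) = 14×33/253 = 1.83 V. With the source grounded, V_GS = V_G = 1.83 V.
Assume saturation: I_D = (k_n/2)(V_GS − V_t)² = (2.9/2)×(1.83 − 1.5)² = 1.45×0.326² = 0.154 mA.
V_DS = V_DD − I_D·R_D = 14 − 0.154×0.56 = 13.9 V.
Saturation requires V_DS ≥ V_GS − V_t = 0.326 V; 13.9 ≥ 0.326 ✓.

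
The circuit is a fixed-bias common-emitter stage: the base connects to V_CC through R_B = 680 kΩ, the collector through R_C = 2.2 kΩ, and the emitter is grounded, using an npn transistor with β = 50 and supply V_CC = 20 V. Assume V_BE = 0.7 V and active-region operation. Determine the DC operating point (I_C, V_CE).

I_C ≈ 1.4 mA, V_CE ≈ 17 V

Base loop: V_CC = I_B·R_B + V_BE, so I_B = (20 − 0.7)/680 kΩ = 0.0284 mA.
In the active region I_C = β·I_B = 50 × 0.0284 = 1.42 mA.
Collector loop: V_CE = V_CC − I_C·R_C = 20 − 1.42×2.2 = 16.9 V.
Since V_CE = 16.9 V > V_CE(sat) ≈ 0.2 V, the transistor is in the active region as assumed.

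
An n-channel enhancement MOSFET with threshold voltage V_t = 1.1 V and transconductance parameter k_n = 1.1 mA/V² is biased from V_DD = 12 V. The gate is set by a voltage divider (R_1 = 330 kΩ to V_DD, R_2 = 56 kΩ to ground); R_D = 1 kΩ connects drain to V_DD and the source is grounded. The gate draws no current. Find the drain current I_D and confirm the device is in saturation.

V_G = V_DD·R_2/(R_1+R_2) = 12×56/386 = 1.74 V. With the source grounded, V_GS = V_G = 1.74 V.
Assume saturation: I_D = (k_n/2)(V_GS − V_t)² = (1.1/2)×(1.74 − 1.1)² = 0.55×0.641² = 0.226 mA.
V_DS = V_DD − I_D·R_D = 12 − 0.226×1 = 11.8 V.
Saturation requires V_DS ≥ V_GS − V_t = 0.641 V; 11.8 ≥ 0.641 ✓.

I_D ≈ 0.23 mA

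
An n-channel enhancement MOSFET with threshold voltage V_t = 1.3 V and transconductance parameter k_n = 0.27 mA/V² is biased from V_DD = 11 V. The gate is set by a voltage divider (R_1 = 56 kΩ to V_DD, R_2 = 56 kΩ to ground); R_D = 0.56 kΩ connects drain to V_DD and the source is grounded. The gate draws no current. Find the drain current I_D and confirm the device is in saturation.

V_G = V_DD·R_2/(R_1+R_2) = 11×56/112 = 5.5 V. With the source grounded, V_GS = V_G = 5.5 V.
Assume saturation: I_D = (k_n/2)(V_GS − V_t)² = (0.27/2)×(5.5 − 1.3)² = 0.135×4.2² = 2.38 mA.
V_DS = V_DD − I_D·R_D = 11 − 2.38×0.56 = 9.67 V.
Saturation requires V_DS ≥ V_GS − V_t = 4.2 V; 9.67 ≥ 4.2 ✓.

I_D ≈ 2.4 mA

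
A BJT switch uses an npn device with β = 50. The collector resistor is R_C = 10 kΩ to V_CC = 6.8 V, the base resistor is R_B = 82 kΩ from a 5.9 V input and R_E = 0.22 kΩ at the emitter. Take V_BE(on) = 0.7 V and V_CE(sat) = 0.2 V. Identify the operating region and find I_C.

saturation; I_C ≈ 0.64 mA

Assume active: I_B = (5.9 − 0.7)/(82 + 51×0.22) = 0.0558 mA, I_C = β·I_B = 2.79 mA.
Then V_CE = 6.8 − 2.79×10 − 2.84×0.22 = -21.7 V < 0.2 V — the active assumption fails.
Re-solve with V_CE = 0.2 V. KCL at the emitter: V_E/R_E = (V_BB−0.7−V_E)/R_B + (V_CC−0.2−V_E)/R_C, giving V_E = 0.155 V.
I_C = (V_CC − 0.2 − V_E)/R_C = (6.6 − 0.155)/10 = 0.644 mA.
Check: I_B = (5.2 − 0.155)/82 = 0.0615 mA, and β·I_B = 3.08 mA > I_C, confirming saturation.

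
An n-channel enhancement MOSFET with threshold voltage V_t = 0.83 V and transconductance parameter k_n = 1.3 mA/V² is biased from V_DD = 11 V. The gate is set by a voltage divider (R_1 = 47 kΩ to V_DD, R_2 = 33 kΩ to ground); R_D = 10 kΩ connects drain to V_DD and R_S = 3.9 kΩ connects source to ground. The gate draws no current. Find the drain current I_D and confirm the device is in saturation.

I_D ≈ 0.69 mA

V_G = V_DD·R_2/(R_1+R_2) = 11×33/80 = 4.54 V.
Assume saturation: I_D = (k_n/2)(V_GS − V_t)² with V_GS = V_G − I_D·R_S = 4.54 − 3.9·I_D.
Substituting gives 9.89·I_D² − 19.8·I_D + 8.93 = 0, with roots I_D = 0.687 or 1.32 mA.
The root I_D = 1.32 mA gives V_GS = -0.593 V ≤ V_t, so take I_D = 0.687 mA.
Then V_GS = 1.86 V and V_DS = V_DD − I_D(R_D+R_S) = 11 − 0.687×13.9 = 1.45 V.
Saturation requires V_DS ≥ V_GS − V_t = 1.03 V; 1.45 ≥ 1.03 ✓.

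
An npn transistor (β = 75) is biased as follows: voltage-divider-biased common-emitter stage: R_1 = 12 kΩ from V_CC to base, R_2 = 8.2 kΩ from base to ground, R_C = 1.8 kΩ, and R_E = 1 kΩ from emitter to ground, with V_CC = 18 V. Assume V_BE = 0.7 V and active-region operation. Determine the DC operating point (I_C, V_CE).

Thevenize the base divider: V_Th = V_CC·R_2/(R_1+R_2) = 18×8.2/20.2 = 7.31 V, R_Th = R_1‖R_2 = 4.87 kΩ.
Base-emitter loop: V_Th = I_B·R_Th + V_BE + (β+1)I_B·R_E, so I_B = (7.31 − 0.7) / (4.87 + 76×1) = 0.0817 mA.
I_C = β·I_B = 75×0.0817 = 6.13 mA, and I_E = (β+1)I_B = 6.21 mA.
V_CE = V_CC − I_C·R_C − I_E·R_E = 18 − 6.13×1.8 − 6.21×1 = 0.762 V.
V_CE = 0.762 V > 0.2 V confirms active-region operation.

I_C ≈ 6.1 mA, V_CE ≈ 0.76 V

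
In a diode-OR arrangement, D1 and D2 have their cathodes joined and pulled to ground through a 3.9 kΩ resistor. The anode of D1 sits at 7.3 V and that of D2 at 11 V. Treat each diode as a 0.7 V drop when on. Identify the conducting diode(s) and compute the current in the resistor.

Only D2 conducts; I_R ≈ 2.6 mA

Assume both conduct. Then node N would need to be at both 7.3−0.7 = 6.6 V and 11−0.7 = 10.3 V, which is impossible.
Assume only D2 conducts: V_N = 11 − 0.7 = 10.3 V, so I_R = 10.3/3.9 = 2.64 mA.
Check D1: its anode-to-cathode voltage is 7.3 − 10.3 = -3 V < 0.7 V, so it is off. The assumption is consistent.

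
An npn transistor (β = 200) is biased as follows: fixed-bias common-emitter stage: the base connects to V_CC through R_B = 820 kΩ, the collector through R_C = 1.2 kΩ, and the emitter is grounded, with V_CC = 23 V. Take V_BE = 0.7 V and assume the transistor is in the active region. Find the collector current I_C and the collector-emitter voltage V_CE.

Base loop: V_CC = I_B·R_B + V_BE, so I_B = (23 − 0.7)/820 kΩ = 0.0272 mA.
In the active region I_C = β·I_B = 200 × 0.0272 = 5.44 mA.
Collector loop: V_CE = V_CC − I_C·R_C = 23 − 5.44×1.2 = 16.5 V.
Since V_CE = 16.5 V > V_CE(sat) ≈ 0.2 V, the transistor is in the active region as assumed.

I_C ≈ 5.4 mA, V_CE ≈ 16 V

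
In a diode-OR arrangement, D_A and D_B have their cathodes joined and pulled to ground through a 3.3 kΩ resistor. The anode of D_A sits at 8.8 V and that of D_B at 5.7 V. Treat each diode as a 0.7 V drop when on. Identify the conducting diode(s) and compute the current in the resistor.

Only D_A conducts; I_R ≈ 2.5 mA

Assume both conduct. Then node N would need to be at both 8.8−0.7 = 8.1 V and 5.7−0.7 = 5 V, which is impossible.
Assume only D_A conducts: V_N = 8.8 − 0.7 = 8.1 V, so I_R = 8.1/3.3 = 2.45 mA.
Check D_B: its anode-to-cathode voltage is 5.7 − 8.1 = -2.4 V < 0.7 V, so it is off. The assumption is consistent.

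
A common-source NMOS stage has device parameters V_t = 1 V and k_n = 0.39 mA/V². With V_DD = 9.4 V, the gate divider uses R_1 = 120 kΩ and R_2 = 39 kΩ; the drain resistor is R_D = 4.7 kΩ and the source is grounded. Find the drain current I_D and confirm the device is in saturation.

I_D ≈ 0.33 mA

V_G = V_DD·R_2/(R_1+R_2) = 9.4×39/159 = 2.31 V. With the source grounded, V_GS = V_G = 2.31 V.
Assume saturation: I_D = (k_n/2)(V_GS − V_t)² = (0.39/2)×(2.31 − 1)² = 0.195×1.31² = 0.332 mA.
V_DS = V_DD − I_D·R_D = 9.4 − 0.332×4.7 = 7.84 V.
Saturation requires V_DS ≥ V_GS − V_t = 1.31 V; 7.84 ≥ 1.31 ✓.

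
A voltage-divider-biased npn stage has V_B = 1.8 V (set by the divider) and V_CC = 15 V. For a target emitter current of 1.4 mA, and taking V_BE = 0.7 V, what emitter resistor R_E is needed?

R_E ≈ 0.79 kΩ

V_E = V_B − V_BE = 1.8 − 0.7 = 1.1 V.
R_E = V_E / I_E = 1.1 / 1.4 = 0.786 kΩ.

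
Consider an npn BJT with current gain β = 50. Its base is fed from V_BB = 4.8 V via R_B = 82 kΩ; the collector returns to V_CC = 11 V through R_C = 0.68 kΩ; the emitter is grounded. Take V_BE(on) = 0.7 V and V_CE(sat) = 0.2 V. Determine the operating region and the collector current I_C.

active; I_C ≈ 2.5 mA

Assume active. Base-emitter loop: I_B = (V_BB − V_BE)/R_B = (4.8 − 0.7)/82 = 0.05 mA.
I_C = β·I_B = 50×0.05 = 2.5 mA.
V_CE = V_CC − I_C·R_C = 11 − 2.5×0.68 = 9.3 V > V_CE(sat), so the active-region assumption holds.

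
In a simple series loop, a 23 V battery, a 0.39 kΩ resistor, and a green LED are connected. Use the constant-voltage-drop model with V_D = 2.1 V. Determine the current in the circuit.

I ≈ 54 mA

KVL around the loop: 23 = V_D + I·R = 2.1 + I × 0.39 kΩ.
So I = (23 − 2.1) / 0.39 kΩ = 20.9 / 0.39 = 53.6 mA.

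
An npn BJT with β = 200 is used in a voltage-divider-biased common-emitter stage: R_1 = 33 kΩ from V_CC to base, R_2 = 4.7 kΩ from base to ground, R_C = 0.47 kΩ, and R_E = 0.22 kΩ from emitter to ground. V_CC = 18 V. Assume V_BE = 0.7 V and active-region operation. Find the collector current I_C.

Thevenize the base divider: V_Th = V_CC·R_2/(R_1+R_2) = 18×4.7/37.7 = 2.24 V, R_Th = R_1‖R_2 = 4.11 kΩ.
Base-emitter loop: V_Th = I_B·R_Th + V_BE + (β+1)I_B·R_E, so I_B = (2.24 − 0.7) / (4.11 + 201×0.22) = 0.0319 mA.
I_C = β·I_B = 200×0.0319 = 6.39 mA, and I_E = (β+1)I_B = 6.42 mA.
V_CE = V_CC − I_C·R_C − I_E·R_E = 18 − 6.39×0.47 − 6.42×0.22 = 13.6 V.
V_CE = 13.6 V > 0.2 V confirms active-region operation.

I_C ≈ 6.4 mA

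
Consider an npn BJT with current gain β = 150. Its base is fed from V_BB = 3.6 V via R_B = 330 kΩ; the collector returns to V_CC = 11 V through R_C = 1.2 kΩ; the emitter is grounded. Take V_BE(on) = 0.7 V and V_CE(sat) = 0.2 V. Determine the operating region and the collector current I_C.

Assume active. Base-emitter loop: I_B = (V_BB − V_BE)/R_B = (3.6 − 0.7)/330 = 0.00879 mA.
I_C = β·I_B = 150×0.00879 = 1.32 mA.
V_CE = V_CC − I_C·R_C = 11 − 1.32×1.2 = 9.42 V > V_CE(sat), so the active-region assumption holds.

active; I_C ≈ 1.3 mA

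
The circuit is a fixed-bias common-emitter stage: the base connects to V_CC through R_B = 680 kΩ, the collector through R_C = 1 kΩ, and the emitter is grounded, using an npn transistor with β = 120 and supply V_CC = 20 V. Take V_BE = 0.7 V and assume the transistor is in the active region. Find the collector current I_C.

Base loop: V_CC = I_B·R_B + V_BE, so I_B = (20 − 0.7)/680 kΩ = 0.0284 mA.
In the active region I_C = β·I_B = 120 × 0.0284 = 3.41 mA.
Collector loop: V_CE = V_CC − I_C·R_C = 20 − 3.41×1 = 16.6 V.
Since V_CE = 16.6 V > V_CE(sat) ≈ 0.2 V, the transistor is in the active region as assumed.

I_C ≈ 3.4 mA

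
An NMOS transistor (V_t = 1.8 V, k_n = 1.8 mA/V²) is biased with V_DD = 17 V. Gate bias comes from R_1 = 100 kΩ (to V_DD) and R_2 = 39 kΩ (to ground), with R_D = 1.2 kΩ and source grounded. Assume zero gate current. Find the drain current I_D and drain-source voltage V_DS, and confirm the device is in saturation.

I_D ≈ 7.9 mA, V_DS ≈ 7.5 V

V_G = V_DD·R_2/(R_1+R_2) = 17×39/139 = 4.77 V. With the source grounded, V_GS = V_G = 4.77 V.
Assume saturation: I_D = (k_n/2)(V_GS − V_t)² = (1.8/2)×(4.77 − 1.8)² = 0.9×2.97² = 7.94 mA.
V_DS = V_DD − I_D·R_D = 17 − 7.94×1.2 = 7.47 V.
Saturation requires V_DS ≥ V_GS − V_t = 2.97 V; 7.47 ≥ 2.97 ✓.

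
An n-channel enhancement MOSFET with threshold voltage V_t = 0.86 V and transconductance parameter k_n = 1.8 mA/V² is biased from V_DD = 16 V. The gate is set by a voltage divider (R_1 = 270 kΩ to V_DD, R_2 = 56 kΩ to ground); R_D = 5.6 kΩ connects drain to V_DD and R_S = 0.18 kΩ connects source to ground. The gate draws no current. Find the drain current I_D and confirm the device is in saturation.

V_G = V_DD·R_2/(R_1+R_2) = 16×56/326 = 2.75 V.
Assume saturation: I_D = (k_n/2)(V_GS − V_t)² with V_GS = V_G − I_D·R_S = 2.75 − 0.18·I_D.
Substituting gives 0.0292·I_D² − 1.61·I_D + 3.21 = 0, with roots I_D = 2.07 or 53.2 mA.
The root I_D = 53.2 mA gives V_GS = -6.83 V ≤ V_t, so take I_D = 2.07 mA.
Then V_GS = 2.38 V and V_DS = V_DD − I_D(R_D+R_S) = 16 − 2.07×5.78 = 4.04 V.
Saturation requires V_DS ≥ V_GS − V_t = 1.52 V; 4.04 ≥ 1.52 ✓.

I_D ≈ 2.1 mA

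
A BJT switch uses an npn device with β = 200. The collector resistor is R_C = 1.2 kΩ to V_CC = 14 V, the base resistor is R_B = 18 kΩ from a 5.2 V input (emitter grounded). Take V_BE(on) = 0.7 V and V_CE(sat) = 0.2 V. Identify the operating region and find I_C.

Assume active: I_B = (5.2 − 0.7)/18 = 0.25 mA, giving I_C = β·I_B = 50 mA.
But then V_CE = 14 − 50×1.2 = -46 V < V_CE(sat) = 0.2 V — impossible in the active region.
So the transistor is saturated. With V_CE = 0.2 V, I_C = (V_CC − 0.2)/R_C = 13.8/1.2 = 11.5 mA.
Check: β·I_B = 50 mA > I_C = 11.5 mA, confirming saturation.

saturation; I_C ≈ 12 mA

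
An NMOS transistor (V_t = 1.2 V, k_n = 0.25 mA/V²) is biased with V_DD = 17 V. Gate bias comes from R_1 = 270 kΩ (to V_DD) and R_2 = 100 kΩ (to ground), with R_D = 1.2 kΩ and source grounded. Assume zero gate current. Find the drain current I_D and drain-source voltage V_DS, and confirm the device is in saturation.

V_G = V_DD·R_2/(R_1+R_2) = 17×100/370 = 4.59 V. With the source grounded, V_GS = V_G = 4.59 V.
Assume saturation: I_D = (k_n/2)(V_GS − V_t)² = (0.25/2)×(4.59 − 1.2)² = 0.125×3.39² = 1.44 mA.
V_DS = V_DD − I_D·R_D = 17 − 1.44×1.2 = 15.3 V.
Saturation requires V_DS ≥ V_GS − V_t = 3.39 V; 15.3 ≥ 3.39 ✓.

I_D ≈ 1.4 mA, V_DS ≈ 15 V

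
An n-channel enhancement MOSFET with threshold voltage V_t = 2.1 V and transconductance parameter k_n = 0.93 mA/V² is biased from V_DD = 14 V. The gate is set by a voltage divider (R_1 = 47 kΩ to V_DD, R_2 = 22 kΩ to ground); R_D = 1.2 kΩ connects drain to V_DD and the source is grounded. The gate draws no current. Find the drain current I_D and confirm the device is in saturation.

V_G = V_DD·R_2/(R_1+R_2) = 14×22/69 = 4.46 V. With the source grounded, V_GS = V_G = 4.46 V.
Assume saturation: I_D = (k_n/2)(V_GS − V_t)² = (0.93/2)×(4.46 − 2.1)² = 0.465×2.36² = 2.6 mA.
V_DS = V_DD − I_D·R_D = 14 − 2.6×1.2 = 10.9 V.
Saturation requires V_DS ≥ V_GS − V_t = 2.36 V; 10.9 ≥ 2.36 ✓.

I_D ≈ 2.6 mA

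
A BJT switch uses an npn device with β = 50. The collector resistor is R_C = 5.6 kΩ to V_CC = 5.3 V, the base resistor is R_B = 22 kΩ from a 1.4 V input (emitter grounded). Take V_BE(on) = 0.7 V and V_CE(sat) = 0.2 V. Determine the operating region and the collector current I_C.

saturation; I_C ≈ 0.91 mA

Assume active: I_B = (1.4 − 0.7)/22 = 0.0318 mA, giving I_C = β·I_B = 1.59 mA.
But then V_CE = 5.3 − 1.59×5.6 = -3.61 V < V_CE(sat) = 0.2 V — impossible in the active region.
So the transistor is saturated. With V_CE = 0.2 V, I_C = (V_CC − 0.2)/R_C = 5.1/5.6 = 0.911 mA.
Check: β·I_B = 1.59 mA > I_C = 0.911 mA, confirming saturation.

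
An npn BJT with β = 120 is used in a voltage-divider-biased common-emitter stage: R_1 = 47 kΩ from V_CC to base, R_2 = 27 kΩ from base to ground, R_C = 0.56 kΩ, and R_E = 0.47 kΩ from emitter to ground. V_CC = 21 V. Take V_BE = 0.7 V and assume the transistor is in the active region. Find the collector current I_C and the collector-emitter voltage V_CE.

Thevenize the base divider: V_Th = V_CC·R_2/(R_1+R_2) = 21×27/74 = 7.66 V, R_Th = R_1‖R_2 = 17.1 kΩ.
Base-emitter loop: V_Th = I_B·R_Th + V_BE + (β+1)I_B·R_E, so I_B = (7.66 − 0.7) / (17.1 + 121×0.47) = 0.0941 mA.
I_C = β·I_B = 120×0.0941 = 11.3 mA, and I_E = (β+1)I_B = 11.4 mA.
V_CE = V_CC − I_C·R_C − I_E·R_E = 21 − 11.3×0.56 − 11.4×0.47 = 9.33 V.
V_CE = 9.33 V > 0.2 V confirms active-region operation.

I_C ≈ 11 mA, V_CE ≈ 9.3 V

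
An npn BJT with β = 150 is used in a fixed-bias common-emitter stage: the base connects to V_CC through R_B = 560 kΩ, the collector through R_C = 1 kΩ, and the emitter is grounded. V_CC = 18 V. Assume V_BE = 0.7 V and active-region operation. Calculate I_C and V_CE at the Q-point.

I_C ≈ 4.6 mA, V_CE ≈ 13 V

Base loop: V_CC = I_B·R_B + V_BE, so I_B = (18 − 0.7)/560 kΩ = 0.0309 mA.
In the active region I_C = β·I_B = 150 × 0.0309 = 4.63 mA.
Collector loop: V_CE = V_CC − I_C·R_C = 18 − 4.63×1 = 13.4 V.
Since V_CE = 13.4 V > V_CE(sat) ≈ 0.2 V, the transistor is in the active region as assumed.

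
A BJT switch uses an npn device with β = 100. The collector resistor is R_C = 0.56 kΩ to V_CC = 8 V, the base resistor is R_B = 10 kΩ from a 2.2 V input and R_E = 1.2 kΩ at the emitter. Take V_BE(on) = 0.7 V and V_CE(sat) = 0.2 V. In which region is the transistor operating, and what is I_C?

active; I_C ≈ 1.1 mA

Assume active. Base-emitter loop: I_B = (V_BB − V_BE)/(R_B + (β+1)R_E) = (2.2 − 0.7)/(10 + 101×1.2) = 0.0114 mA.
I_C = β·I_B = 100×0.0114 = 1.14 mA.
V_CE = V_CC − I_C·R_C − I_E·R_E = 8 − 1.14×0.56 − 1.15×1.2 = 5.97 V > V_CE(sat), so the active-region assumption holds.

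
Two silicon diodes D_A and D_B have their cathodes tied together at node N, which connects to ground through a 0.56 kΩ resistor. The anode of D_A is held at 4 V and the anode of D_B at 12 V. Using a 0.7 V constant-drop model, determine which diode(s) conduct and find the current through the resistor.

Assume both conduct. Then node N would need to be at both 4−0.7 = 3.3 V and 12−0.7 = 11.3 V, which is impossible.
Assume only D_B conducts: V_N = 12 − 0.7 = 11.3 V, so I_R = 11.3/0.56 = 20.2 mA.
Check D_A: its anode-to-cathode voltage is 4 − 11.3 = -7.3 V < 0.7 V, so it is off. The assumption is consistent.

Only D_B conducts; I_R ≈ 20 mA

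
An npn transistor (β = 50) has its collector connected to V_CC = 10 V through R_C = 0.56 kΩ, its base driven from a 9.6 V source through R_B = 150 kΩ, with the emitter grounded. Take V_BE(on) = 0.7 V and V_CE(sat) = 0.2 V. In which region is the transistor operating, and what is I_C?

active; I_C ≈ 3 mA

Assume active. Base-emitter loop: I_B = (V_BB − V_BE)/R_B = (9.6 − 0.7)/150 = 0.0593 mA.
I_C = β·I_B = 50×0.0593 = 2.97 mA.
V_CE = V_CC − I_C·R_C = 10 − 2.97×0.56 = 8.34 V > V_CE(sat), so the active-region assumption holds.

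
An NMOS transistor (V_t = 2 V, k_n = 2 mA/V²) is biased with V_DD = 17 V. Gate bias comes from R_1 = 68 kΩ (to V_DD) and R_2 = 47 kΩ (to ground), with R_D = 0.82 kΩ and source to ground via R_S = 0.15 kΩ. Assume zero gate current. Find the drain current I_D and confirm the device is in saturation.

I_D ≈ 11 mA

V_G = V_DD·R_2/(R_1+R_2) = 17×47/115 = 6.95 V.
Assume saturation: I_D = (k_n/2)(V_GS − V_t)² with V_GS = V_G − I_D·R_S = 6.95 − 0.15·I_D.
Substituting gives 0.0225·I_D² − 2.48·I_D + 24.5 = 0, with roots I_D = 10.9 or 99.5 mA.
The root I_D = 99.5 mA gives V_GS = -7.97 V ≤ V_t, so take I_D = 10.9 mA.
Then V_GS = 5.31 V and V_DS = V_DD − I_D(R_D+R_S) = 17 − 10.9×0.97 = 6.39 V.
Saturation requires V_DS ≥ V_GS − V_t = 3.31 V; 6.39 ≥ 3.31 ✓.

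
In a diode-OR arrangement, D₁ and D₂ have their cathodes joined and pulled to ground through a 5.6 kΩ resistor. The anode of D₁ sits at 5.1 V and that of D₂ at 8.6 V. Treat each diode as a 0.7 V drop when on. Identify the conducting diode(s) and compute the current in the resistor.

Only D₂ conducts; I_R ≈ 1.4 mA

Assume both conduct. Then node N would need to be at both 5.1−0.7 = 4.4 V and 8.6−0.7 = 7.9 V, which is impossible.
Assume only D₂ conducts: V_N = 8.6 − 0.7 = 7.9 V, so I_R = 7.9/5.6 = 1.41 mA.
Check D₁: its anode-to-cathode voltage is 5.1 − 7.9 = -2.8 V < 0.7 V, so it is off. The assumption is consistent.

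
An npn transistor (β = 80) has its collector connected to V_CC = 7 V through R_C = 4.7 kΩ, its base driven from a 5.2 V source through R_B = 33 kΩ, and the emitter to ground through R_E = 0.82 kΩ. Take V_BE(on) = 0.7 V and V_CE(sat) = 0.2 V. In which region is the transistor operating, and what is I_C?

saturation; I_C ≈ 1.2 mA

Assume active: I_B = (5.2 − 0.7)/(33 + 81×0.82) = 0.0453 mA, I_C = β·I_B = 3.62 mA.
Then V_CE = 7 − 3.62×4.7 − 3.67×0.82 = -13 V < 0.2 V — the active assumption fails.
Re-solve with V_CE = 0.2 V. KCL at the emitter: V_E/R_E = (V_BB−0.7−V_E)/R_B + (V_CC−0.2−V_E)/R_C, giving V_E = 1.08 V.
I_C = (V_CC − 0.2 − V_E)/R_C = (6.8 − 1.08)/4.7 = 1.22 mA.
Check: I_B = (4.5 − 1.08)/33 = 0.104 mA, and β·I_B = 8.28 mA > I_C, confirming saturation.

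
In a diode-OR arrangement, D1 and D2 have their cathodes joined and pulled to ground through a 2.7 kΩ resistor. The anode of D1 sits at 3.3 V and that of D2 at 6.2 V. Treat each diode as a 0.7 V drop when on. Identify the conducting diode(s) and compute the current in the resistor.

Assume both conduct. Then node N would need to be at both 3.3−0.7 = 2.6 V and 6.2−0.7 = 5.5 V, which is impossible.
Assume only D2 conducts: V_N = 6.2 − 0.7 = 5.5 V, so I_R = 5.5/2.7 = 2.04 mA.
Check D1: its anode-to-cathode voltage is 3.3 − 5.5 = -2.2 V < 0.7 V, so it is off. The assumption is consistent.

Only D2 conducts; I_R ≈ 2 mA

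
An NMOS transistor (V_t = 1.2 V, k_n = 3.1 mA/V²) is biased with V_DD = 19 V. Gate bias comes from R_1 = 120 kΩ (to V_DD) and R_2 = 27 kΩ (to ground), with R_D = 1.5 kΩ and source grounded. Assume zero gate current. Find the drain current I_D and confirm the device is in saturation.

V_G = V_DD·R_2/(R_1+R_2) = 19×27/147 = 3.49 V. With the source grounded, V_GS = V_G = 3.49 V.
Assume saturation: I_D = (k_n/2)(V_GS − V_t)² = (3.1/2)×(3.49 − 1.2)² = 1.55×2.29² = 8.13 mA.
V_DS = V_DD − I_D·R_D = 19 − 8.13×1.5 = 6.81 V.
Saturation requires V_DS ≥ V_GS − V_t = 2.29 V; 6.81 ≥ 2.29 ✓.

I_D ≈ 8.1 mA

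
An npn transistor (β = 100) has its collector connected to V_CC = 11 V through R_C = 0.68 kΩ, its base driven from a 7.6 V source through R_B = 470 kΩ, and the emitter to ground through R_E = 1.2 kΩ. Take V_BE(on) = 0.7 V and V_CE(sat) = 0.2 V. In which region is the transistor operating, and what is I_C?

Assume active. Base-emitter loop: I_B = (V_BB − V_BE)/(R_B + (β+1)R_E) = (7.6 − 0.7)/(470 + 101×1.2) = 0.0117 mA.
I_C = β·I_B = 100×0.0117 = 1.17 mA.
V_CE = V_CC − I_C·R_C − I_E·R_E = 11 − 1.17×0.68 − 1.18×1.2 = 8.79 V > V_CE(sat), so the active-region assumption holds.

active; I_C ≈ 1.2 mA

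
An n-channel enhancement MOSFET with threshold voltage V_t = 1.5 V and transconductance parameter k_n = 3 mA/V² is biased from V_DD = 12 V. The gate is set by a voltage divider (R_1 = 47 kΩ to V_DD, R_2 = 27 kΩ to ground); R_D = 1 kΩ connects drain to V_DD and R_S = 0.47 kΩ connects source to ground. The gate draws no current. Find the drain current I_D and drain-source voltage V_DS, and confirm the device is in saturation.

I_D ≈ 3.1 mA, V_DS ≈ 7.5 V

V_G = V_DD·R_2/(R_1+R_2) = 12×27/74 = 4.38 V.
Assume saturation: I_D = (k_n/2)(V_GS − V_t)² with V_GS = V_G − I_D·R_S = 4.38 − 0.47·I_D.
Substituting gives 0.331·I_D² − 5.06·I_D + 12.4 = 0, with roots I_D = 3.08 or 12.2 mA.
The root I_D = 12.2 mA gives V_GS = -1.35 V ≤ V_t, so take I_D = 3.08 mA.
Then V_GS = 2.93 V and V_DS = V_DD − I_D(R_D+R_S) = 12 − 3.08×1.47 = 7.48 V.
Saturation requires V_DS ≥ V_GS − V_t = 1.43 V; 7.48 ≥ 1.43 ✓.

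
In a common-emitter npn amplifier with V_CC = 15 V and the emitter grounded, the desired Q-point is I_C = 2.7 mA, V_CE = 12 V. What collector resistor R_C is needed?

Collector loop: V_CC = I_C·R_C + V_CE.
R_C = (V_CC − V_CE)/I_C = (15 − 12)/2.7 = 1.11 kΩ.

R_C ≈ 1.1 kΩ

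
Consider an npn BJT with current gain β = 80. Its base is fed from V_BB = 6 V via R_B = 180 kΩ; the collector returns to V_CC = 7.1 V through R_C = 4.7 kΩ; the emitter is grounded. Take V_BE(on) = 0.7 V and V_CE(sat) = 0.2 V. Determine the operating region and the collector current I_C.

saturation; I_C ≈ 1.5 mA

Assume active: I_B = (6 − 0.7)/180 = 0.0294 mA, giving I_C = β·I_B = 2.36 mA.
But then V_CE = 7.1 − 2.36×4.7 = -3.97 V < V_CE(sat) = 0.2 V — impossible in the active region.
So the transistor is saturated. With V_CE = 0.2 V, I_C = (V_CC − 0.2)/R_C = 6.9/4.7 = 1.47 mA.
Check: β·I_B = 2.36 mA > I_C = 1.47 mA, confirming saturation.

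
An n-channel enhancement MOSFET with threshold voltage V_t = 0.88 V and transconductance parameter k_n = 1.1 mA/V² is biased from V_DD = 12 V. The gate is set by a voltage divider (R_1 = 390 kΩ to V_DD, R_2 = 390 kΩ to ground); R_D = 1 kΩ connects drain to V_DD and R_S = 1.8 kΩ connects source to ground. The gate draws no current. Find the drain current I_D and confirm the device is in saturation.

I_D ≈ 1.8 mA

V_G = V_DD·R_2/(R_1+R_2) = 12×390/780 = 6 V.
Assume saturation: I_D = (k_n/2)(V_GS − V_t)² with V_GS = V_G − I_D·R_S = 6 − 1.8·I_D.
Substituting gives 1.78·I_D² − 11.1·I_D + 14.4 = 0, with roots I_D = 1.83 or 4.42 mA.
The root I_D = 4.42 mA gives V_GS = -1.95 V ≤ V_t, so take I_D = 1.83 mA.
Then V_GS = 2.7 V and V_DS = V_DD − I_D(R_D+R_S) = 12 − 1.83×2.8 = 6.87 V.
Saturation requires V_DS ≥ V_GS − V_t = 1.82 V; 6.87 ≥ 1.82 ✓.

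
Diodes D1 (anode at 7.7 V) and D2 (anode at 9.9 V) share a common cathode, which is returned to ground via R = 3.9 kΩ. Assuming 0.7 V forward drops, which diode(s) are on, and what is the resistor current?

Only D2 conducts; I_R ≈ 2.4 mA

Assume both conduct. Then node N would need to be at both 7.7−0.7 = 7 V and 9.9−0.7 = 9.2 V, which is impossible.
Assume only D2 conducts: V_N = 9.9 − 0.7 = 9.2 V, so I_R = 9.2/3.9 = 2.36 mA.
Check D1: its anode-to-cathode voltage is 7.7 − 9.2 = -1.5 V < 0.7 V, so it is off. The assumption is consistent.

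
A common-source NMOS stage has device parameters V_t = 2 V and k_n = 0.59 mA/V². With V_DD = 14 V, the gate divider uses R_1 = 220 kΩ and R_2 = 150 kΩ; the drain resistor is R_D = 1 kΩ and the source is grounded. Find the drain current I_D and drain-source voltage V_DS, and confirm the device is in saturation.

I_D ≈ 4 mA, V_DS ≈ 10 V

V_G = V_DD·R_2/(R_1+R_2) = 14×150/370 = 5.68 V. With the source grounded, V_GS = V_G = 5.68 V.
Assume saturation: I_D = (k_n/2)(V_GS − V_t)² = (0.59/2)×(5.68 − 2)² = 0.295×3.68² = 3.99 mA.
V_DS = V_DD − I_D·R_D = 14 − 3.99×1 = 10 V.
Saturation requires V_DS ≥ V_GS − V_t = 3.68 V; 10 ≥ 3.68 ✓.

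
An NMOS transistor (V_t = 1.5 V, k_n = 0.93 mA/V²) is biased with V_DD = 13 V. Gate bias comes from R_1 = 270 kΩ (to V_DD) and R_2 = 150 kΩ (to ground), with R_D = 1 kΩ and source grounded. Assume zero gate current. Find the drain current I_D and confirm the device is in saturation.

I_D ≈ 4.6 mA

V_G = V_DD·R_2/(R_1+R_2) = 13×150/420 = 4.64 V. With the source grounded, V_GS = V_G = 4.64 V.
Assume saturation: I_D = (k_n/2)(V_GS − V_t)² = (0.93/2)×(4.64 − 1.5)² = 0.465×3.14² = 4.59 mA.
V_DS = V_DD − I_D·R_D = 13 − 4.59×1 = 8.41 V.
Saturation requires V_DS ≥ V_GS − V_t = 3.14 V; 8.41 ≥ 3.14 ✓.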